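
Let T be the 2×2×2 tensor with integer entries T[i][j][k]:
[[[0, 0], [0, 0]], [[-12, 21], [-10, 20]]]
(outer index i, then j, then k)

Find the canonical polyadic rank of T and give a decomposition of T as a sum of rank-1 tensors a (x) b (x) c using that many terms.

Lower bound: in the mode-2 unfolding of T (rows indexed by j, columns by (i,k)) the 2×2 minor on rows j ∈ {0, 1}, columns (i,k) ∈ {(1,0), (1,1)} is det [[-12, 21], [-10, 20]] = -30 ≠ 0, so that unfolding has rank ≥ 2 and hence rank(T) ≥ 2 (CP rank is at least every unfolding rank, though it can be larger).
Upper bound: T[i,:,:] = a[i]·M for every slice, with a = [0, 1] and M = [[-12, 21], [-10, 20]] (rows j, columns k).
Splitting M by its rows (j = 0, 1), M = [1, 0][-12, 21]ᵀ + [0, 1][-10, 20]ᵀ.
Hence T = [0, 1] (x) [1, 0] (x) [-12, 21] + [0, 1] (x) [0, 1] (x) [-10, 20], so rank(T) ≤ 2.
These bounds meet, so rank(T) = 2.

rank(T) = 2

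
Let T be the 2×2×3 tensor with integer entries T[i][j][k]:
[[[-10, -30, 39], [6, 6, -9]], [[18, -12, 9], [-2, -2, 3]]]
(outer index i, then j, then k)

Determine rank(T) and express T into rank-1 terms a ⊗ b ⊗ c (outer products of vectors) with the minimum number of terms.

rank(T) = 2

Lower bound: in the mode-3 unfolding of T (rows indexed by k, columns by (i,j)) the 2×2 minor on rows k ∈ {0, 1}, columns (i,j) ∈ {(0,0), (0,1)} is det [[-10, 6], [-30, 6]] = 120 ≠ 0, so that unfolding has rank ≥ 2 and hence rank(T) ≥ 2 (CP rank is at least every unfolding rank, though it can be larger).
Upper bound: with S_k = T[:,:,k], the two rank-1 terms a₁b₁ᵀ, a₂b₂ᵀ are the rank-1 members of the pencil x·S₀ + y·S₁.
det(x·S₀ + y·S₁) is −88·x² + 44·xy + 132·y² = (-44)·(2·x − 3·y)(x + y), vanishing at (x:y) = (3:2) and (1:-1).
M₁ = 3·S₀ + 2·S₁ = [[-90, 30], [30, -10]] = (-10)·[3, -1][3, -1]ᵀ and M₂ = S₀ − S₁ = [[20, 0], [30, 0]] = 10·[2, 3][1, 0]ᵀ, so take a₁ = [3, -1], b₁ = [3, -1], a₂ = [2, 3], b₂ = [1, 0].
Each slice is an integer combination of E₁ = a₁b₁ᵀ and E₂ = a₂b₂ᵀ: S₀ = −2·E₁ + 4·E₂, S₁ = −2·E₁ − 6·E₂, S₂ = 3·E₁ + 6·E₂; reading off coefficients, c₁ = [-2, -2, 3] and c₂ = [4, -6, 6].
Hence T = [3, -1] ⊗ [3, -1] ⊗ [-2, -2, 3] + [2, 3] ⊗ [1, 0] ⊗ [4, -6, 6], so rank(T) ≤ 2.
These bounds meet, so rank(T) = 2.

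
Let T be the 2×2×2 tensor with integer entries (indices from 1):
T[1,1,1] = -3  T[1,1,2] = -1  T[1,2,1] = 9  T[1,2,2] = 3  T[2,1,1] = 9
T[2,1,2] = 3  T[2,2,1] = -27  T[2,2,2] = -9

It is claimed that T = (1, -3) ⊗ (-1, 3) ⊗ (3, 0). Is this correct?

No

Reconstruct entry (1,1,2) from the claimed factors: Σₗ aₗ[1]bₗ[1]cₗ[2] = (1)·(-1)·(0) = 0, but T[1,1,2] = -1. The claim is false.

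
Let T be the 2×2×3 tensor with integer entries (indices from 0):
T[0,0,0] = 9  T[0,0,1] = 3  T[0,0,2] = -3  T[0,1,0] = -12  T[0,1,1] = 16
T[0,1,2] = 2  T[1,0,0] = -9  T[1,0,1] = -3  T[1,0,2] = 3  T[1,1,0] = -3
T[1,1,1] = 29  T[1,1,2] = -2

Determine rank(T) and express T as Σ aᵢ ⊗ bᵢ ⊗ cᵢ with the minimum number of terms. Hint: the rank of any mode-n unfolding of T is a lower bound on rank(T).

rank(T) = 2

Lower bound: the mode-3 unfolding of T (rows indexed by k, columns by (i,j) = (0,0), (0,1), (1,0), (1,1)) is [[9, -12, -9, -3], [3, 16, -3, 29], [-3, 2, 3, -2]].
There the 2×2 minor on rows k ∈ {0, 1}, columns (i,j) ∈ {(0,0), (0,1)} is det [[9, -12], [3, 16]] = 180 ≠ 0, so this unfolding has rank ≥ 2; CP rank is at least every unfolding rank, so rank(T) ≥ 2. (Flattening ranks never certify an upper bound on CP rank; for that we must actually write T with 2 rank-1 terms.)
Upper bound — finding two terms. Write S_k = T[:,:,k] for the frontal slices: S₀ = [[9, -12], [-9, -3]], S₁ = [[3, 16], [-3, 29]], S₂ = [[-3, 2], [3, -2]].
If T = a₁ ⊗ b₁ ⊗ c₁ + a₂ ⊗ b₂ ⊗ c₂ then each S_k = c₁[k]·a₁b₁ᵀ + c₂[k]·a₂b₂ᵀ. S₀ and S₁ are linearly independent, so a₁b₁ᵀ and a₂b₂ᵀ must span the same plane of matrices: they are the rank-1 matrices of the form x·S₀ + y·S₁.
det(x·S₀ + y·S₁) is −135·x² + 360·xy + 135·y² = (-45)·(x − 3·y)(3·x + y), vanishing at (x:y) = (3:1) and (1:-3).
M₁ = 3·S₀ + S₁ = [[30, -20], [-30, 20]] = 10·[1, -1][3, -2]ᵀ and M₂ = S₀ − 3·S₁ = [[0, -60], [0, -90]] = (-30)·[2, 3][0, 1]ᵀ, so take a₁ = [1, -1], b₁ = [3, -2], a₂ = [2, 3], b₂ = [0, 1].
Each slice is an integer combination of E₁ = a₁b₁ᵀ and E₂ = a₂b₂ᵀ: S₀ = 3·E₁ − 3·E₂, S₁ = E₁ + 9·E₂, S₂ = −E₁; reading off coefficients, c₁ = [3, 1, -1] and c₂ = [-3, 9, 0].
Hence T = [1, -1] ⊗ [3, -2] ⊗ [3, 1, -1] + [2, 3] ⊗ [0, 1] ⊗ [-3, 9, 0], so rank(T) ≤ 2.
These bounds meet, so rank(T) = 2.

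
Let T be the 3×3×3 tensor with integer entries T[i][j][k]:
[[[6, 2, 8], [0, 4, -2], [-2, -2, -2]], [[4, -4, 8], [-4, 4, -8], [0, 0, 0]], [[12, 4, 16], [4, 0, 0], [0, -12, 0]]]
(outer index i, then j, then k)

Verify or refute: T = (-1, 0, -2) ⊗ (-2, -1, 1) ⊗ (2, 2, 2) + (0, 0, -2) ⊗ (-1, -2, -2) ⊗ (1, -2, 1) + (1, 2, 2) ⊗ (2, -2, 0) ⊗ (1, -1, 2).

Reconstruct entry (2,0,0) from the claimed factors: Σₗ aₗ[2]bₗ[0]cₗ[0] = (-2)·(-2)·(2) + (-2)·(-1)·(1) + (2)·(2)·(1) = 14, but T[2,0,0] = 12. The claim is false.

No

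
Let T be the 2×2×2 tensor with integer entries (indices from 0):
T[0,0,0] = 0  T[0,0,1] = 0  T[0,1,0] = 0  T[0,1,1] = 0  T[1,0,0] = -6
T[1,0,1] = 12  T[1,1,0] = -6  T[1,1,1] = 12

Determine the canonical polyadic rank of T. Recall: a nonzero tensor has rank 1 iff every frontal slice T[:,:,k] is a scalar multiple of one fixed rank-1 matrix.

Lower bound: T ≠ 0 (e.g. T[1,0,0] = -6), so rank(T) ≥ 1.
Upper bound: if T = a ∘ b ∘ c then every fibre of T is a multiple of the corresponding factor, so read the factors off the fibres through the nonzero entry T[1,0,0] = -6.
The mode-1 fibre T[:,0,0] = [0, -6] gives a = [0, 1] (primitive direction); the mode-2 fibre T[1,:,0] = [-6, -6] gives b = [1, 1]; then c[k] = T[1,0,k] / (a[1]·b[0]) = [-6, 12] / 1 = [-6, 12].
Expanding [0, 1] ∘ [1, 1] ∘ [-6, 12] reproduces all 8 entries of T, so T = [0, 1] ∘ [1, 1] ∘ [-6, 12] and rank(T) ≤ 1.
These bounds meet, so rank(T) = 1.

1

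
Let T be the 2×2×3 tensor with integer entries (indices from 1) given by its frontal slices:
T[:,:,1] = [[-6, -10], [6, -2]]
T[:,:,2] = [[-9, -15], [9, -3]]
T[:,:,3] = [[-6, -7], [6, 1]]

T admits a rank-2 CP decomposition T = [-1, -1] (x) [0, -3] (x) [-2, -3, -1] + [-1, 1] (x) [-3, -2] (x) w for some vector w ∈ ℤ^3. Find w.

w = [-2, -3, -2]

Subtract the known terms from T to get the rank-1 residual R = [-1, 1] (x) [-3, -2] (x) w, so R[i,j,k] = a[i]·b[j]·w[k]. Pick indices with nonzero a[1]·b[1] = (-1)·(-3) = 3. Only the fibre through (1,1,·) is needed: R[1,1,:] = T[1,1,:] − Σₗ aₗ[1]bₗ[1]cₗ = [-6, -9, -6] − (-1)·(0)·[-2, -3, -1] = [-6, -9, -6]. Then w[k] = R[1,1,k] / 3 for each k, giving w = [-6, -9, -6] / 3 = [-2, -3, -2].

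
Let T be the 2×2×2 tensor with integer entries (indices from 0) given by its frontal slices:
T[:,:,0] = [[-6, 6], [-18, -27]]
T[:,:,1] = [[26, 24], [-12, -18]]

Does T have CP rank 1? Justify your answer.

The mode-1 unfolding of T (rows indexed by i, columns by (j,k) = (0,0), (0,1), (1,0), (1,1)) is [[-6, 26, 6, 24], [-18, -12, -27, -18]].
There the 2×2 minor on rows i ∈ {0, 1}, columns (j,k) ∈ {(0,0), (0,1)} is det [[-6, 26], [-18, -12]] = 540 ≠ 0, so this unfolding has rank ≥ 2; CP rank is at least every unfolding rank, so rank(T) ≥ 2.
In particular rank(T) ≥ 2 > 1, so T is not rank-1.

No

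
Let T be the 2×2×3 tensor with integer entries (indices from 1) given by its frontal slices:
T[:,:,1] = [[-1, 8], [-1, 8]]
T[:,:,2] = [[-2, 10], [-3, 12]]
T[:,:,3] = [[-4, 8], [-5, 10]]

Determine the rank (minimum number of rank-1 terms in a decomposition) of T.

3

Lower bound: in the mode-3 unfolding of T (rows indexed by k, columns by (i,j)) the 3×3 minor on rows k ∈ {1, 2, 3}, columns (i,j) ∈ {(1,1), (1,2), (2,1)} is det [[-1, 8, -1], [-2, 10, -3], [-4, 8, -5]] = 18 ≠ 0, so that unfolding has rank ≥ 3 and hence rank(T) ≥ 3 (CP rank is at least every unfolding rank, though it can be larger).
Upper bound: T is a sum of 3 rank-1 terms, T = [1, 1] ⊗ [1, 1] ⊗ [2, 2, 0] + [1, 2] ⊗ [1, -2] ⊗ [-1, -2, -2] + [2, 1] ⊗ [1, -2] ⊗ [-1, -1, -1] (one valid choice — decompositions are not unique — normalised so each a, b is primitive with positive first nonzero entry; check it by expanding all entries), so rank(T) ≤ 3.
These bounds meet, so rank(T) = 3.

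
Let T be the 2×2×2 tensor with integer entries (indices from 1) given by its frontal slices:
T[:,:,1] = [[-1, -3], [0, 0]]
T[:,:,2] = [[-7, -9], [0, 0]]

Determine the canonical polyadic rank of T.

Lower bound: in the mode-2 unfolding of T (rows indexed by j, columns by (i,k)) the 2×2 minor on rows j ∈ {1, 2}, columns (i,k) ∈ {(1,1), (1,2)} is det [[-1, -7], [-3, -9]] = -12 ≠ 0, so that unfolding has rank ≥ 2 and hence rank(T) ≥ 2 (CP rank is at least every unfolding rank, though it can be larger).
Upper bound: T[i,:,:] = a[i]·M for every slice, with a = [1, 0] and M = [[-1, -7], [-3, -9]] (rows j, columns k).
Splitting M by its rows (j = 1, 2), M = [1, 0][-1, -7]ᵀ + [0, 1][-3, -9]ᵀ.
Hence T = [1, 0] (x) [1, 0] (x) [-1, -7] + [1, 0] (x) [0, 1] (x) [-3, -9], so rank(T) ≤ 2.
These bounds meet, so rank(T) = 2.

2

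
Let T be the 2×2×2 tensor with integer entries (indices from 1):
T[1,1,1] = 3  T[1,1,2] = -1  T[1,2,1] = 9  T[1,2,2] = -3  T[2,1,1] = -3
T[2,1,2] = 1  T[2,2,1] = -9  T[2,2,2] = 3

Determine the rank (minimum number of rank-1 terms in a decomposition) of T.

1

Lower bound: T ≠ 0 (e.g. T[1,1,1] = 3), so rank(T) ≥ 1.
Upper bound: if T = a (x) b (x) c then every fibre of T is a multiple of the corresponding factor, so read the factors off the fibres through the nonzero entry T[1,1,1] = 3.
The mode-1 fibre T[:,1,1] = [3, -3] gives a = [1, -1] (primitive direction); the mode-2 fibre T[1,:,1] = [3, 9] gives b = [1, 3]; then c[k] = T[1,1,k] / (a[1]·b[1]) = [3, -1] / 1 = [3, -1].
Expanding [1, -1] (x) [1, 3] (x) [3, -1] reproduces all 8 entries of T, so T = [1, -1] (x) [1, 3] (x) [3, -1] and rank(T) ≤ 1.
These bounds meet, so rank(T) = 1.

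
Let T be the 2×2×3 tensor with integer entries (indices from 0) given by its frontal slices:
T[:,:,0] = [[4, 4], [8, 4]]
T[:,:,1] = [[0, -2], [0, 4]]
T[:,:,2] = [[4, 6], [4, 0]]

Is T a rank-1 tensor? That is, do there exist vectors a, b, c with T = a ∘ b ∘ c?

The mode-3 unfolding of T (rows indexed by k, columns by (i,j) = (0,0), (0,1), (1,0), (1,1)) is [[4, 4, 8, 4], [0, -2, 0, 4], [4, 6, 4, 0]].
There the 3×3 minor on rows k ∈ {0, 1, 2}, columns (i,j) ∈ {(0,0), (0,1), (1,0)} is det [[4, 4, 8], [0, -2, 0], [4, 6, 4]] = 32 ≠ 0, so this unfolding has rank ≥ 3; CP rank is at least every unfolding rank, so rank(T) ≥ 3.
In particular rank(T) ≥ 3 > 1, so T is not rank-1.

No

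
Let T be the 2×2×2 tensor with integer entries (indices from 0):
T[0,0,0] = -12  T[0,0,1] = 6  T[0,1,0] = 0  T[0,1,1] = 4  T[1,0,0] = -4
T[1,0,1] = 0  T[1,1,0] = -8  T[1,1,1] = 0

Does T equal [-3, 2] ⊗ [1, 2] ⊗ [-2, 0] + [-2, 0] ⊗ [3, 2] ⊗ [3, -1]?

Reconstruct entrywise from the claimed factors. For example, T[0,0,1] = 6 and Σₗ aₗ[0]bₗ[0]cₗ[1] = (-3)·(1)·(0) + (-2)·(3)·(-1) = 6; checking all 8 entries, every one matches. The claim holds.

Yes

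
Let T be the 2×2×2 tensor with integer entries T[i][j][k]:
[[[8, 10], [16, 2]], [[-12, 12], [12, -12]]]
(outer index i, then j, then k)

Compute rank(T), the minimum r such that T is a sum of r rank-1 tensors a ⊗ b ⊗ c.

2

Lower bound: the mode-2 unfolding of T (rows indexed by j, columns by (i,k) = (0,0), (0,1), (1,0), (1,1)) is [[8, 10, -12, 12], [16, 2, 12, -12]].
There the 2×2 minor on rows j ∈ {0, 1}, columns (i,k) ∈ {(0,0), (0,1)} is det [[8, 10], [16, 2]] = -144 ≠ 0, so this unfolding has rank ≥ 2; CP rank is at least every unfolding rank, so rank(T) ≥ 2. (Flattening ranks never certify an upper bound on CP rank; for that we must actually write T with 2 rank-1 terms.)
Upper bound — finding two terms. Write S_k = T[:,:,k] for the frontal slices: S₀ = [[8, 16], [-12, 12]], S₁ = [[10, 2], [12, -12]].
If T = a₁ ⊗ b₁ ⊗ c₁ + a₂ ⊗ b₂ ⊗ c₂ then each S_k = c₁[k]·a₁b₁ᵀ + c₂[k]·a₂b₂ᵀ. S₀ and S₁ are linearly independent, so a₁b₁ᵀ and a₂b₂ᵀ must span the same plane of matrices: they are the rank-1 matrices of the form x·S₀ + y·S₁.
det(x·S₀ + y·S₁) is 288·x² − 144·xy − 144·y² = 144·(x − y)(2·x + y), vanishing at (x:y) = (1:1) and (1:-2).
M₁ = S₀ + S₁ = [[18, 18], [0, 0]] = 18·(1, 0)(1, 1)ᵀ and M₂ = S₀ − 2·S₁ = [[-12, 12], [-36, 36]] = (-12)·(1, 3)(1, -1)ᵀ, so take a₁ = (1, 0), b₁ = (1, 1), a₂ = (1, 3), b₂ = (1, -1).
Each slice is an integer combination of E₁ = a₁b₁ᵀ and E₂ = a₂b₂ᵀ: S₀ = 12·E₁ − 4·E₂, S₁ = 6·E₁ + 4·E₂; reading off coefficients, c₁ = (12, 6) and c₂ = (-4, 4).
Hence T = (1, 0) ⊗ (1, 1) ⊗ (12, 6) + (1, 3) ⊗ (1, -1) ⊗ (-4, 4), so rank(T) ≤ 2.
These bounds meet, so rank(T) = 2.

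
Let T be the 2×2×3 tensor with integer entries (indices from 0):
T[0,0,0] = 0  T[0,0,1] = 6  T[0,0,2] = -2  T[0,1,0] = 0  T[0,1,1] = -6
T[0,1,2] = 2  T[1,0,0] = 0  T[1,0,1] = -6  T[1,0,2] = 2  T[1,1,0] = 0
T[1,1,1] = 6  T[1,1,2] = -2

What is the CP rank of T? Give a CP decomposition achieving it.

Lower bound: T ≠ 0 (e.g. T[0,0,1] = 6), so rank(T) ≥ 1.
Upper bound: if T = a ∘ b ∘ c then every fibre of T is a multiple of the corresponding factor, so read the factors off the fibres through the nonzero entry T[0,0,1] = 6.
The mode-1 fibre T[:,0,1] = [6, -6] gives a = (1, -1) (primitive direction); the mode-2 fibre T[0,:,1] = [6, -6] gives b = (1, -1); then c[k] = T[0,0,k] / (a[0]·b[0]) = [0, 6, -2] / 1 = (0, 6, -2).
Expanding (1, -1) ∘ (1, -1) ∘ (0, 6, -2) reproduces all 12 entries of T, so T = (1, -1) ∘ (1, -1) ∘ (0, 6, -2) and rank(T) ≤ 1.
These bounds meet, so rank(T) = 1.
Check entry T[0,1,0] = 0: (1)·(-1)·(0) = 0.

rank(T) = 1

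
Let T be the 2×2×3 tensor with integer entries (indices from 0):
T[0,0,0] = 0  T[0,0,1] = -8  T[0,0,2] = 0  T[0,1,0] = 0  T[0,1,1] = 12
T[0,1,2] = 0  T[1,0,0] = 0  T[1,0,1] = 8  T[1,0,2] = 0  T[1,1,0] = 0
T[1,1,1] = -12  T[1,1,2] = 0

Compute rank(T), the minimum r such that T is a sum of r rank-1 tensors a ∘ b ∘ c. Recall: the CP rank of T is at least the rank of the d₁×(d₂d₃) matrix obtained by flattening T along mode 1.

Lower bound: T ≠ 0 (e.g. T[0,0,1] = -8), so rank(T) ≥ 1.
Upper bound: if T = a ∘ b ∘ c then every fibre of T is a multiple of the corresponding factor, so read the factors off the fibres through the nonzero entry T[0,0,1] = -8.
The mode-1 fibre T[:,0,1] = [-8, 8] gives a = [1, -1] (primitive direction); the mode-2 fibre T[0,:,1] = [-8, 12] gives b = [2, -3]; then c[k] = T[0,0,k] / (a[0]·b[0]) = [0, -8, 0] / 2 = [0, -4, 0].
Expanding [1, -1] ∘ [2, -3] ∘ [0, -4, 0] reproduces all 12 entries of T, so T = [1, -1] ∘ [2, -3] ∘ [0, -4, 0] and rank(T) ≤ 1.
These bounds meet, so rank(T) = 1.

1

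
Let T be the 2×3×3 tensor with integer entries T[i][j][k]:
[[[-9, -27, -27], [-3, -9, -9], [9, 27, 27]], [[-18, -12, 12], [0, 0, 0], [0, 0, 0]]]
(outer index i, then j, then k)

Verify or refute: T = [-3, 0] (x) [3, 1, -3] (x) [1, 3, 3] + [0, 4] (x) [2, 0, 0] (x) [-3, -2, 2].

Reconstruct entry (1,0,0) from the claimed factors: Σₗ aₗ[1]bₗ[0]cₗ[0] = (0)·(3)·(1) + (4)·(2)·(-3) = -24, but T[1,0,0] = -18. The claim is false.

No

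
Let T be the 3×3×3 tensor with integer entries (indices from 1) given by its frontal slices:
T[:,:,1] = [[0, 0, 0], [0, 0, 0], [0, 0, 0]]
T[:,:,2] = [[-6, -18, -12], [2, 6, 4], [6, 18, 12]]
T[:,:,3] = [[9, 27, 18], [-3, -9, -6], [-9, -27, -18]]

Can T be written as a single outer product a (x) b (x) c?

If T = a (x) b (x) c then every fibre of T is a multiple of the corresponding factor, so read the factors off the fibres through the nonzero entry T[1,1,2] = -6.
The mode-1 fibre T[:,1,2] = [-6, 2, 6] gives a = [3, -1, -3] (primitive direction); the mode-2 fibre T[1,:,2] = [-6, -18, -12] gives b = [1, 3, 2]; then c[k] = T[1,1,k] / (a[1]·b[1]) = [0, -6, 9] / 3 = [0, -2, 3].
Expanding [3, -1, -3] (x) [1, 3, 2] (x) [0, -2, 3] reproduces all 27 entries of T, so T = [3, -1, -3] (x) [1, 3, 2] (x) [0, -2, 3] and rank(T) ≤ 1.
Equivalently every frontal slice T[:,:,k] is c[k] times the rank-1 matrix [3, -1, -3] (x) [1, 3, 2]. So T has rank 1 (it is nonzero).

Yes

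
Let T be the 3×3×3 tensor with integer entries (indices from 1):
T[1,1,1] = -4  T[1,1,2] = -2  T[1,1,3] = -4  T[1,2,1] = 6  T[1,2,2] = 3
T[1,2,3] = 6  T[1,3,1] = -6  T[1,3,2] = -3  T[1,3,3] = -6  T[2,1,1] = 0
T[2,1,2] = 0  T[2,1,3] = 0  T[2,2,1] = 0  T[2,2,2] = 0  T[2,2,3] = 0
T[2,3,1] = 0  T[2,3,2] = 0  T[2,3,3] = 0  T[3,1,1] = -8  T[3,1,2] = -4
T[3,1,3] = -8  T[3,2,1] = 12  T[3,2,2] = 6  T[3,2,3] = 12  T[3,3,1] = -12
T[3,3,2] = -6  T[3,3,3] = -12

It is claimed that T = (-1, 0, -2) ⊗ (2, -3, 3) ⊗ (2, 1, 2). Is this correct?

Yes

Reconstruct entrywise from the claimed factors. For example, T[1,3,3] = -6 and Σₗ aₗ[1]bₗ[3]cₗ[3] = (-1)·(3)·(2) = -6; checking all 27 entries, every one matches. The claim holds.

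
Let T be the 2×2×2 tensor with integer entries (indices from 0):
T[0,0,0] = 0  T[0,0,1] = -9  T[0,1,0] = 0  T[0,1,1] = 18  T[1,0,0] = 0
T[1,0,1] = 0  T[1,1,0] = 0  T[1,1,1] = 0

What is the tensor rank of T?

1

Lower bound: T ≠ 0 (e.g. T[0,0,1] = -9), so rank(T) ≥ 1.
Upper bound: if T = a ⊗ b ⊗ c then every fibre of T is a multiple of the corresponding factor, so read the factors off the fibres through the nonzero entry T[0,0,1] = -9.
The mode-1 fibre T[:,0,1] = [-9, 0] gives a = [1, 0] (primitive direction); the mode-2 fibre T[0,:,1] = [-9, 18] gives b = [1, -2]; then c[k] = T[0,0,k] / (a[0]·b[0]) = [0, -9] / 1 = [0, -9].
Expanding [1, 0] ⊗ [1, -2] ⊗ [0, -9] reproduces all 8 entries of T, so T = [1, 0] ⊗ [1, -2] ⊗ [0, -9] and rank(T) ≤ 1.
These bounds meet, so rank(T) = 1.
Check entry T[0,0,0] = 0: (1)·(1)·(0) = 0.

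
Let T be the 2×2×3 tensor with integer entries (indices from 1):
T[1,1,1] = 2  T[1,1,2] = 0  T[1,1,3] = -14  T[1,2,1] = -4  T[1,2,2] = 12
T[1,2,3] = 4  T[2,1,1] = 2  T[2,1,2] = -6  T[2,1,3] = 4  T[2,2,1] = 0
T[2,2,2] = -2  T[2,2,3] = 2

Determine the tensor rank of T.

Lower bound: the mode-3 unfolding of T (rows indexed by k, columns by (i,j) = (1,1), (1,2), (2,1), (2,2)) is [[2, -4, 2, 0], [0, 12, -6, -2], [-14, 4, 4, 2]].
There the 3×3 minor on rows k ∈ {1, 2, 3}, columns (i,j) ∈ {(1,1), (1,2), (2,1)} is det [[2, -4, 2], [0, 12, -6], [-14, 4, 4]] = 144 ≠ 0, so this unfolding has rank ≥ 3; CP rank is at least every unfolding rank, so rank(T) ≥ 3. (This is only a lower bound: in general the CP rank may exceed every unfolding rank, so we still need to exhibit 3 rank-1 terms summing to T.)
Upper bound: T is a sum of 3 rank-1 terms, T = (1, -1) ⊗ (1, 0) ⊗ (-2, 4, -2) + (1, 0) ⊗ (1, -1) ⊗ (4, -8, -8) + (2, -1) ⊗ (1, 1) ⊗ (0, 2, -2) (written with every a and b primitive with positive leading entry and the scale carried by c; CP decompositions are not unique, and this one is verified by expanding entrywise), so rank(T) ≤ 3.
These bounds meet, so rank(T) = 3.

3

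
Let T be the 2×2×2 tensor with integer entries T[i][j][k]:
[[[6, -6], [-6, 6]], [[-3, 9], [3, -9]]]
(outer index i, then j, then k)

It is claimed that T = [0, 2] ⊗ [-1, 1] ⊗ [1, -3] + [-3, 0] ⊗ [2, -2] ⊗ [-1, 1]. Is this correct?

No

Reconstruct entry (1,0,0) from the claimed factors: Σₗ aₗ[1]bₗ[0]cₗ[0] = (2)·(-1)·(1) + (0)·(2)·(-1) = -2, but T[1,0,0] = -3. The claim is false.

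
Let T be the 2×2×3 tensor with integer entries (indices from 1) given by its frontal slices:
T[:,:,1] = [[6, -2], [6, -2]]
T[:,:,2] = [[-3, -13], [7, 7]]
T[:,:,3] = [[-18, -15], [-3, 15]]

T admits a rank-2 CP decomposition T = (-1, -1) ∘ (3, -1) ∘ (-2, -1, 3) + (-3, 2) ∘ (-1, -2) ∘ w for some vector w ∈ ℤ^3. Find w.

Subtract the known terms from T to get the rank-1 residual R = (-3, 2) ∘ (-1, -2) ∘ w, so R[i,j,k] = a[i]·b[j]·w[k]. Pick indices with nonzero a[1]·b[1] = (-3)·(-1) = 3. Only the fibre through (1,1,·) is needed: R[1,1,:] = T[1,1,:] − Σₗ aₗ[1]bₗ[1]cₗ = [6, -3, -18] − (-1)·(3)·(-2, -1, 3) = [0, -6, -9]. Then w[k] = R[1,1,k] / 3 for each k, giving w = [0, -6, -9] / 3 = (0, -2, -3).

w = (0, -2, -3)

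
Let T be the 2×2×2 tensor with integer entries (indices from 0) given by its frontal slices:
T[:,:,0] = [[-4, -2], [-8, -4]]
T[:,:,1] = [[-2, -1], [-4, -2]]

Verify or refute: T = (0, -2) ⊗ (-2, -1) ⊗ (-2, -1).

No

Reconstruct entry (0,0,0) from the claimed factors: Σₗ aₗ[0]bₗ[0]cₗ[0] = (0)·(-2)·(-2) = 0, but T[0,0,0] = -4. The claim is false.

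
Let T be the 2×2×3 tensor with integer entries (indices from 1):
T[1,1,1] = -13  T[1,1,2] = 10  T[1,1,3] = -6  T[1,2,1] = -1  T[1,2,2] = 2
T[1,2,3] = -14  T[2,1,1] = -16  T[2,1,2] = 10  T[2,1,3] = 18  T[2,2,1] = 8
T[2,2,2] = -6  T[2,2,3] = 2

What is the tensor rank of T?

2

Lower bound: the mode-2 unfolding of T (rows indexed by j, columns by (i,k) = (1,1), (1,2), (1,3), (2,1), (2,2), (2,3)) is [[-13, 10, -6, -16, 10, 18], [-1, 2, -14, 8, -6, 2]].
There the 2×2 minor on rows j ∈ {1, 2}, columns (i,k) ∈ {(1,1), (1,2)} is det [[-13, 10], [-1, 2]] = -16 ≠ 0, so this unfolding has rank ≥ 2; CP rank is at least every unfolding rank, so rank(T) ≥ 2. (Flattening ranks never certify an upper bound on CP rank; for that we must actually write T with 2 rank-1 terms.)
Upper bound — finding two terms. Write S_k = T[:,:,k] for the frontal slices: S₁ = [[-13, -1], [-16, 8]], S₂ = [[10, 2], [10, -6]], S₃ = [[-6, -14], [18, 2]].
If T = a₁ ⊗ b₁ ⊗ c₁ + a₂ ⊗ b₂ ⊗ c₂ then each S_k = c₁[k]·a₁b₁ᵀ + c₂[k]·a₂b₂ᵀ. S₁ and S₂ are linearly independent, so a₁b₁ᵀ and a₂b₂ᵀ must span the same plane of matrices: they are the rank-1 matrices of the form x·S₁ + y·S₂.
det(x·S₁ + y·S₂) is −120·x² + 200·xy − 80·y² = (-40)·(3·x − 2·y)(x − y), vanishing at (x:y) = (2:3) and (1:1).
M₁ = 2·S₁ + 3·S₂ = [[4, 4], [-2, -2]] = 2·[2, -1][1, 1]ᵀ and M₂ = S₁ + S₂ = [[-3, 1], [-6, 2]] = −[1, 2][3, -1]ᵀ, so take a₁ = [2, -1], b₁ = [1, 1], a₂ = [1, 2], b₂ = [3, -1].
Each slice is an integer combination of E₁ = a₁b₁ᵀ and E₂ = a₂b₂ᵀ: S₁ = −2·E₁ − 3·E₂, S₂ = 2·E₁ + 2·E₂, S₃ = −6·E₁ + 2·E₂; reading off coefficients, c₁ = [-2, 2, -6] and c₂ = [-3, 2, 2].
Hence T = [2, -1] ⊗ [1, 1] ⊗ [-2, 2, -6] + [1, 2] ⊗ [3, -1] ⊗ [-3, 2, 2], so rank(T) ≤ 2.
These bounds meet, so rank(T) = 2.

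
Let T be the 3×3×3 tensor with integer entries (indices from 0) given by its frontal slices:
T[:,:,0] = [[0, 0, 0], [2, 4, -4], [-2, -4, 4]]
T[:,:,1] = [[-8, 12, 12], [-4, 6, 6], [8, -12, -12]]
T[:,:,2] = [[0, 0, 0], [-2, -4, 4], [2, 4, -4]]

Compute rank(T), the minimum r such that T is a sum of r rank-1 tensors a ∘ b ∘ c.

2

Lower bound: the mode-1 unfolding of T (rows indexed by i, columns by (j,k) = (0,0), (0,1), (0,2), (1,0), (1,1), (1,2), (2,0), (2,1), (2,2)) is [[0, -8, 0, 0, 12, 0, 0, 12, 0], [2, -4, -2, 4, 6, -4, -4, 6, 4], [-2, 8, 2, -4, -12, 4, 4, -12, -4]].
There the 2×2 minor on rows i ∈ {0, 1}, columns (j,k) ∈ {(0,0), (0,1)} is det [[0, -8], [2, -4]] = 16 ≠ 0, so this unfolding has rank ≥ 2; CP rank is at least every unfolding rank, so rank(T) ≥ 2. (Flattening ranks never certify an upper bound on CP rank; for that we must actually write T with 2 rank-1 terms.)
Upper bound — finding two terms. Write S_k = T[:,:,k] for the frontal slices: S₀ = [[0, 0, 0], [2, 4, -4], [-2, -4, 4]], S₁ = [[-8, 12, 12], [-4, 6, 6], [8, -12, -12]], S₂ = [[0, 0, 0], [-2, -4, 4], [2, 4, -4]].
If T = a₁ ∘ b₁ ∘ c₁ + a₂ ∘ b₂ ∘ c₂ then each S_k = c₁[k]·a₁b₁ᵀ + c₂[k]·a₂b₂ᵀ. S₀ and S₁ are linearly independent, so a₁b₁ᵀ and a₂b₂ᵀ must span the same plane of matrices: they are the rank-1 matrices of the form x·S₀ + y·S₁.
The 2×2 minor of x·S₀ + y·S₁ on rows {0,1}, columns {0,1} is −56·xy = (-56)·(y)(x), vanishing at (x:y) = (1:0) and (0:1).
M₁ = S₀ = [[0, 0, 0], [2, 4, -4], [-2, -4, 4]] = 2·[0, 1, -1][1, 2, -2]ᵀ and M₂ = S₁ = [[-8, 12, 12], [-4, 6, 6], [8, -12, -12]] = (-2)·[2, 1, -2][2, -3, -3]ᵀ, so take a₁ = [0, 1, -1], b₁ = [1, 2, -2], a₂ = [2, 1, -2], b₂ = [2, -3, -3].
Each slice is an integer combination of E₁ = a₁b₁ᵀ and E₂ = a₂b₂ᵀ: S₀ = 2·E₁, S₁ = −2·E₂, S₂ = −2·E₁; reading off coefficients, c₁ = [2, 0, -2] and c₂ = [0, -2, 0].
Hence T = [0, 1, -1] ∘ [1, 2, -2] ∘ [2, 0, -2] + [2, 1, -2] ∘ [2, -3, -3] ∘ [0, -2, 0], so rank(T) ≤ 2.
These bounds meet, so rank(T) = 2.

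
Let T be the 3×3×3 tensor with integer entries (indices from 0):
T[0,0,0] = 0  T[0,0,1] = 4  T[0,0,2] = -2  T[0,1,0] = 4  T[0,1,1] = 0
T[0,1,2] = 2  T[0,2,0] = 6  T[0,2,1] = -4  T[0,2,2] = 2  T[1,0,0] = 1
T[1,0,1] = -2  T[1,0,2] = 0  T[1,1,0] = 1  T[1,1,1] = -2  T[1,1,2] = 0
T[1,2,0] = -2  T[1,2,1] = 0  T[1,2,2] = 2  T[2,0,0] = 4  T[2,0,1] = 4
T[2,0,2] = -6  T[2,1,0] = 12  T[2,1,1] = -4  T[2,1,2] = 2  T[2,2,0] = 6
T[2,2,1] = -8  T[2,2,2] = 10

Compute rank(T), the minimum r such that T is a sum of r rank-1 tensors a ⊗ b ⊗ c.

3

Lower bound: the mode-1 unfolding of T (rows indexed by i, columns by (j,k) = (0,0), (0,1), (0,2), (1,0), (1,1), (1,2), (2,0), (2,1), (2,2)) is [[0, 4, -2, 4, 0, 2, 6, -4, 2], [1, -2, 0, 1, -2, 0, -2, 0, 2], [4, 4, -6, 12, -4, 2, 6, -8, 10]].
There the 3×3 minor on rows i ∈ {0, 1, 2}, columns (j,k) ∈ {(0,0), (0,1), (1,0)} is det [[0, 4, 4], [1, -2, 1], [4, 4, 12]] = 16 ≠ 0, so this unfolding has rank ≥ 3; CP rank is at least every unfolding rank, so rank(T) ≥ 3. (This is only a lower bound: in general the CP rank may exceed every unfolding rank, so we still need to exhibit 3 rank-1 terms summing to T.)
Upper bound: T is a sum of 3 rank-1 terms, T = [1, -1, -1] ⊗ [1, 1, -1] ⊗ [-2, 0, 2] + [1, 0, 2] ⊗ [0, 1, 1] ⊗ [4, -4, 4] + [2, -1, 2] ⊗ [1, 1, 0] ⊗ [1, 2, -2] (one valid choice — decompositions are not unique — normalised so each a, b is primitive with positive first nonzero entry; check it by expanding all entries), so rank(T) ≤ 3.
These bounds meet, so rank(T) = 3.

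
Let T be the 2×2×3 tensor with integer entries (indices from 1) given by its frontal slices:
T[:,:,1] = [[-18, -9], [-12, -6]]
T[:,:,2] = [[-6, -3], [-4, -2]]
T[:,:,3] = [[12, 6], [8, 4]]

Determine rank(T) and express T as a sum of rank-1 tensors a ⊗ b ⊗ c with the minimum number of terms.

Lower bound: T ≠ 0 (e.g. T[1,1,1] = -18), so rank(T) ≥ 1.
Upper bound: if T = a ⊗ b ⊗ c then every fibre of T is a multiple of the corresponding factor, so read the factors off the fibres through the nonzero entry T[1,1,1] = -18.
The mode-1 fibre T[:,1,1] = [-18, -12] gives a = [3, 2] (primitive direction); the mode-2 fibre T[1,:,1] = [-18, -9] gives b = [2, 1]; then c[k] = T[1,1,k] / (a[1]·b[1]) = [-18, -6, 12] / 6 = [-3, -1, 2].
Expanding [3, 2] ⊗ [2, 1] ⊗ [-3, -1, 2] reproduces all 12 entries of T, so T = [3, 2] ⊗ [2, 1] ⊗ [-3, -1, 2] and rank(T) ≤ 1.
These bounds meet, so rank(T) = 1.

rank(T) = 1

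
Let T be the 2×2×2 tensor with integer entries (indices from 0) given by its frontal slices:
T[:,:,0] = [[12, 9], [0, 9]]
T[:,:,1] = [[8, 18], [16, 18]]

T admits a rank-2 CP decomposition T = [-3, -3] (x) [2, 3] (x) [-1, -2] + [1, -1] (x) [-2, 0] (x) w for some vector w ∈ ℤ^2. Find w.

Subtract the known terms from T to get the rank-1 residual R = [1, -1] (x) [-2, 0] (x) w, so R[i,j,k] = a[i]·b[j]·w[k]. Pick indices with nonzero a[0]·b[0] = (1)·(-2) = -2. Only the fibre through (0,0,·) is needed: R[0,0,:] = T[0,0,:] − Σₗ aₗ[0]bₗ[0]cₗ = [12, 8] − (-3)·(2)·[-1, -2] = [6, -4]. Then w[k] = R[0,0,k] / -2 for each k, giving w = [6, -4] / -2 = [-3, 2].

w = [-3, 2]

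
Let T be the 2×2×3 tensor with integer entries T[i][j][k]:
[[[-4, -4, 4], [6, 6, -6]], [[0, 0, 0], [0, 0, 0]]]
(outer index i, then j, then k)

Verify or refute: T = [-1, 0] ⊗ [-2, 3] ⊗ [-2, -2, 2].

Reconstruct entrywise from the claimed factors. For example, T[0,1,2] = -6 and Σₗ aₗ[0]bₗ[1]cₗ[2] = (-1)·(3)·(2) = -6; checking all 12 entries, every one matches. The claim holds.

Yes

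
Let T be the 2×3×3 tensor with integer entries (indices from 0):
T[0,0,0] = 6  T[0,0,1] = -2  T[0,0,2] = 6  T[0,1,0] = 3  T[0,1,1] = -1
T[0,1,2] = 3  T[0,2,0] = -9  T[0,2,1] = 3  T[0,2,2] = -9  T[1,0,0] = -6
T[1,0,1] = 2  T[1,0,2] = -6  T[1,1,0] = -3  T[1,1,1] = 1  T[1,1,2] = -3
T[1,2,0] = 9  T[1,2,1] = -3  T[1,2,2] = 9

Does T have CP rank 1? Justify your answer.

The mode-1 fibre T[:,0,0] = [6, -6] gives a = [1, -1] (primitive direction); the mode-2 fibre T[0,:,0] = [6, 3, -9] gives b = [2, 1, -3]; then c[k] = T[0,0,k] / (a[0]·b[0]) = [6, -2, 6] / 2 = [3, -1, 3].
Expanding [1, -1] ⊗ [2, 1, -3] ⊗ [3, -1, 3] reproduces all 18 entries of T, so T = [1, -1] ⊗ [2, 1, -3] ⊗ [3, -1, 3] and rank(T) ≤ 1.
Equivalently every frontal slice T[:,:,k] is c[k] times the rank-1 matrix [1, -1] ⊗ [2, 1, -3]. So T has rank 1 (it is nonzero).

Yes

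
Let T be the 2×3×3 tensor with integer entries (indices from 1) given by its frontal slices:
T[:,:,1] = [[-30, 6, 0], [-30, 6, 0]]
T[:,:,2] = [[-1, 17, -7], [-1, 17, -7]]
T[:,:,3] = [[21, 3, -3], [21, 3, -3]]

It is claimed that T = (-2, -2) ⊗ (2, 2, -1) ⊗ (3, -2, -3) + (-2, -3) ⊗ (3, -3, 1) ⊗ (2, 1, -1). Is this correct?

Reconstruct entry (1,1,1) from the claimed factors: Σₗ aₗ[1]bₗ[1]cₗ[1] = (-2)·(2)·(3) + (-2)·(3)·(2) = -24, but T[1,1,1] = -30. The claim is false.

No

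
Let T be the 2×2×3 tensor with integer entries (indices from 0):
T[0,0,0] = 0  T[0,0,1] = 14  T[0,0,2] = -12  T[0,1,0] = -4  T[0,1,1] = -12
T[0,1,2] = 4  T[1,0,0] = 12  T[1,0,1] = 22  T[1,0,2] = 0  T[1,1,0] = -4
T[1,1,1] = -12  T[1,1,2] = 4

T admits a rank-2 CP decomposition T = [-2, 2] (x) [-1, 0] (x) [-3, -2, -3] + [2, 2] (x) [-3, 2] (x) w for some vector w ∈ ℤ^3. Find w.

w = [-1, -3, 1]

Subtract the known terms from T to get the rank-1 residual R = [2, 2] (x) [-3, 2] (x) w, so R[i,j,k] = a[i]·b[j]·w[k]. Pick indices with nonzero a[0]·b[0] = (2)·(-3) = -6. Only the fibre through (0,0,·) is needed: R[0,0,:] = T[0,0,:] − Σₗ aₗ[0]bₗ[0]cₗ = [0, 14, -12] − (-2)·(-1)·[-3, -2, -3] = [6, 18, -6]. Then w[k] = R[0,0,k] / -6 for each k, giving w = [6, 18, -6] / -6 = [-1, -3, 1].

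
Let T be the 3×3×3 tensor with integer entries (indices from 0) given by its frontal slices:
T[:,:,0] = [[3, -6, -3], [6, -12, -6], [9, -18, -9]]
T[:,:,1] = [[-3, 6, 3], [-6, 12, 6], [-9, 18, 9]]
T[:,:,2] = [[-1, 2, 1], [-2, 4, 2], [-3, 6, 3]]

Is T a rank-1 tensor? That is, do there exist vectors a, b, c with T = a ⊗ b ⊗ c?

Yes

If T = a ⊗ b ⊗ c then every fibre of T is a multiple of the corresponding factor, so read the factors off the fibres through the nonzero entry T[0,0,0] = 3.
The mode-1 fibre T[:,0,0] = [3, 6, 9] gives a = [1, 2, 3] (primitive direction); the mode-2 fibre T[0,:,0] = [3, -6, -3] gives b = [1, -2, -1]; then c[k] = T[0,0,k] / (a[0]·b[0]) = [3, -3, -1] / 1 = [3, -3, -1].
Expanding [1, 2, 3] ⊗ [1, -2, -1] ⊗ [3, -3, -1] reproduces all 27 entries of T, so T = [1, 2, 3] ⊗ [1, -2, -1] ⊗ [3, -3, -1] and rank(T) ≤ 1.
Equivalently every frontal slice T[:,:,k] is c[k] times the rank-1 matrix [1, 2, 3] ⊗ [1, -2, -1]. So T has rank 1 (it is nonzero).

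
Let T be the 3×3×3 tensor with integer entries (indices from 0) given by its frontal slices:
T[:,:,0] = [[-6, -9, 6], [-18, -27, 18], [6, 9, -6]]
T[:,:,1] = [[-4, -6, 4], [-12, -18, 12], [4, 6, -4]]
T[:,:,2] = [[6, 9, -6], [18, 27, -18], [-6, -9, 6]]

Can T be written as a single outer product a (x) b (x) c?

If T = a (x) b (x) c then every fibre of T is a multiple of the corresponding factor, so read the factors off the fibres through the nonzero entry T[0,0,0] = -6.
The mode-1 fibre T[:,0,0] = [-6, -18, 6] gives a = (1, 3, -1) (primitive direction); the mode-2 fibre T[0,:,0] = [-6, -9, 6] gives b = (2, 3, -2); then c[k] = T[0,0,k] / (a[0]·b[0]) = [-6, -4, 6] / 2 = (-3, -2, 3).
Expanding (1, 3, -1) (x) (2, 3, -2) (x) (-3, -2, 3) reproduces all 27 entries of T, so T = (1, 3, -1) (x) (2, 3, -2) (x) (-3, -2, 3) and rank(T) ≤ 1.
Equivalently every frontal slice T[:,:,k] is c[k] times the rank-1 matrix (1, 3, -1) (x) (2, 3, -2). So T has rank 1 (it is nonzero).

Yes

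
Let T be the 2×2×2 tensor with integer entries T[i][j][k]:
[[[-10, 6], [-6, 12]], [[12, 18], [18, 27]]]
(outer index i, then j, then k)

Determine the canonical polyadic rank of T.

Lower bound: in the mode-1 unfolding of T (rows indexed by i, columns by (j,k)) the 2×2 minor on rows i ∈ {0, 1}, columns (j,k) ∈ {(0,0), (0,1)} is det [[-10, 6], [12, 18]] = -252 ≠ 0, so that unfolding has rank ≥ 2 and hence rank(T) ≥ 2 (CP rank is at least every unfolding rank, though it can be larger).
Upper bound: with S_k = T[:,:,k], the two rank-1 terms a₁b₁ᵀ, a₂b₂ᵀ are the rank-1 members of the pencil x·S₀ + y·S₁.
det(x·S₀ + y·S₁) is −108·x² − 198·xy − 54·y² = (-18)·(2·x + 3·y)(3·x + y), vanishing at (x:y) = (3:-2) and (1:-3).
M₁ = 3·S₀ − 2·S₁ = [[-42, -42], [0, 0]] = (-42)·[1, 0][1, 1]ᵀ and M₂ = S₀ − 3·S₁ = [[-28, -42], [-42, -63]] = (-7)·[2, 3][2, 3]ᵀ, so take a₁ = [1, 0], b₁ = [1, 1], a₂ = [2, 3], b₂ = [2, 3].
Each slice is an integer combination of E₁ = a₁b₁ᵀ and E₂ = a₂b₂ᵀ: S₀ = −18·E₁ + 2·E₂, S₁ = −6·E₁ + 3·E₂; reading off coefficients, c₁ = [-18, -6] and c₂ = [2, 3].
Hence T = [1, 0] ⊗ [1, 1] ⊗ [-18, -6] + [2, 3] ⊗ [2, 3] ⊗ [2, 3], so rank(T) ≤ 2.
These bounds meet, so rank(T) = 2.

2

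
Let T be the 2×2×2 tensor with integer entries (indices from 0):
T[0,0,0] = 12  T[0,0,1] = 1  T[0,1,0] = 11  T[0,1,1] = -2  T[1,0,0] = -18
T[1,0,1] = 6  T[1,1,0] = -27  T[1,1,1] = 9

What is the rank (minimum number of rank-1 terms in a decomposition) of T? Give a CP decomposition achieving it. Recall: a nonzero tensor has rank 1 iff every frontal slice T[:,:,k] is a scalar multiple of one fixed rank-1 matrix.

rank(T) = 2

Lower bound: the mode-3 unfolding of T (rows indexed by k, columns by (i,j) = (0,0), (0,1), (1,0), (1,1)) is [[12, 11, -18, -27], [1, -2, 6, 9]].
There the 2×2 minor on rows k ∈ {0, 1}, columns (i,j) ∈ {(0,0), (0,1)} is det [[12, 11], [1, -2]] = -35 ≠ 0, so this unfolding has rank ≥ 2; CP rank is at least every unfolding rank, so rank(T) ≥ 2. (This is only a lower bound: in general the CP rank may exceed every unfolding rank, so we still need to exhibit 2 rank-1 terms summing to T.)
Upper bound — finding two terms. Write S_k = T[:,:,k] for the frontal slices: S₀ = [[12, 11], [-18, -27]], S₁ = [[1, -2], [6, 9]].
If T = a₁ ⊗ b₁ ⊗ c₁ + a₂ ⊗ b₂ ⊗ c₂ then each S_k = c₁[k]·a₁b₁ᵀ + c₂[k]·a₂b₂ᵀ. S₀ and S₁ are linearly independent, so a₁b₁ᵀ and a₂b₂ᵀ must span the same plane of matrices: they are the rank-1 matrices of the form x·S₀ + y·S₁.
det(x·S₀ + y·S₁) is −126·x² − 21·xy + 21·y² = (-21)·(3·x − y)(2·x + y), vanishing at (x:y) = (1:3) and (1:-2).
M₁ = S₀ + 3·S₁ = [[15, 5], [0, 0]] = 5·[1, 0][3, 1]ᵀ and M₂ = S₀ − 2·S₁ = [[10, 15], [-30, -45]] = 5·[1, -3][2, 3]ᵀ, so take a₁ = [1, 0], b₁ = [3, 1], a₂ = [1, -3], b₂ = [2, 3].
Each slice is an integer combination of E₁ = a₁b₁ᵀ and E₂ = a₂b₂ᵀ: S₀ = 2·E₁ + 3·E₂, S₁ = E₁ − E₂; reading off coefficients, c₁ = [2, 1] and c₂ = [3, -1].
Hence T = [1, 0] ⊗ [3, 1] ⊗ [2, 1] + [1, -3] ⊗ [2, 3] ⊗ [3, -1], so rank(T) ≤ 2.
These bounds meet, so rank(T) = 2.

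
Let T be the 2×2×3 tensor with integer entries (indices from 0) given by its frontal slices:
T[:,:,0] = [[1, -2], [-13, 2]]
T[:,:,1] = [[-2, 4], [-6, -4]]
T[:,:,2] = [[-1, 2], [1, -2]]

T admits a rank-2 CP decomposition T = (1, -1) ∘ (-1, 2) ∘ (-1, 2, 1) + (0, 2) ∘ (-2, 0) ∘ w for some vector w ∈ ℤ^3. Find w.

Subtract the known terms from T to get the rank-1 residual R = (0, 2) ∘ (-2, 0) ∘ w, so R[i,j,k] = a[i]·b[j]·w[k]. Pick indices with nonzero a[1]·b[0] = (2)·(-2) = -4. Only the fibre through (1,0,·) is needed: R[1,0,:] = T[1,0,:] − Σₗ aₗ[1]bₗ[0]cₗ = [-13, -6, 1] − (-1)·(-1)·(-1, 2, 1) = [-12, -8, 0]. Then w[k] = R[1,0,k] / -4 for each k, giving w = [-12, -8, 0] / -4 = (3, 2, 0).

w = (3, 2, 0)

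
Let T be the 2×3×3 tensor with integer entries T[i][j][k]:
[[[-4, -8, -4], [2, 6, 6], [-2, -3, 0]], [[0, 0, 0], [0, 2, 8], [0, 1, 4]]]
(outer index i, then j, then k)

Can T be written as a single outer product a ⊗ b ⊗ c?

The mode-3 unfolding of T (rows indexed by k, columns by (i,j) = (0,0), (0,1), (0,2), (1,0), (1,1), (1,2)) is [[-4, 2, -2, 0, 0, 0], [-8, 6, -3, 0, 2, 1], [-4, 6, 0, 0, 8, 4]].
There the 3×3 minor on rows k ∈ {0, 1, 2}, columns (i,j) ∈ {(0,0), (0,1), (1,1)} is det [[-4, 2, 0], [-8, 6, 2], [-4, 6, 8]] = -32 ≠ 0, so this unfolding has rank ≥ 3; CP rank is at least every unfolding rank, so rank(T) ≥ 3.
In particular rank(T) ≥ 3 > 1, so T is not rank-1.

No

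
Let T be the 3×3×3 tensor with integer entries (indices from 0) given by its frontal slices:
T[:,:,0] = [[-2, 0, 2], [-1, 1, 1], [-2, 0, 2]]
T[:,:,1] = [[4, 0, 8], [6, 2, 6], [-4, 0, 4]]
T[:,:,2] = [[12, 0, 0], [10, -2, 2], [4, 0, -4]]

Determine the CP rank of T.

3

Lower bound: the mode-1 unfolding of T (rows indexed by i, columns by (j,k) = (0,0), (0,1), (0,2), (1,0), (1,1), (1,2), (2,0), (2,1), (2,2)) is [[-2, 4, 12, 0, 0, 0, 2, 8, 0], [-1, 6, 10, 1, 2, -2, 1, 6, 2], [-2, -4, 4, 0, 0, 0, 2, 4, -4]].
There the 3×3 minor on rows i ∈ {0, 1, 2}, columns (j,k) ∈ {(0,0), (0,1), (1,0)} is det [[-2, 4, 0], [-1, 6, 1], [-2, -4, 0]] = -16 ≠ 0, so this unfolding has rank ≥ 3; CP rank is at least every unfolding rank, so rank(T) ≥ 3. (Flattening ranks never certify an upper bound on CP rank; for that we must actually write T with 3 rank-1 terms.)
Upper bound: T is a sum of 3 rank-1 terms, T = (1, 0, 1) ⊗ (0, 1, 0) ⊗ (-2, -4, 4) + (1, 1, 0) ⊗ (2, 0, 1) ⊗ (0, 4, 4) + (2, 1, 2) ⊗ (1, -1, -1) ⊗ (-1, -2, 2) (one valid choice — decompositions are not unique — normalised so each a, b is primitive with positive first nonzero entry; check it by expanding all entries), so rank(T) ≤ 3.
These bounds meet, so rank(T) = 3.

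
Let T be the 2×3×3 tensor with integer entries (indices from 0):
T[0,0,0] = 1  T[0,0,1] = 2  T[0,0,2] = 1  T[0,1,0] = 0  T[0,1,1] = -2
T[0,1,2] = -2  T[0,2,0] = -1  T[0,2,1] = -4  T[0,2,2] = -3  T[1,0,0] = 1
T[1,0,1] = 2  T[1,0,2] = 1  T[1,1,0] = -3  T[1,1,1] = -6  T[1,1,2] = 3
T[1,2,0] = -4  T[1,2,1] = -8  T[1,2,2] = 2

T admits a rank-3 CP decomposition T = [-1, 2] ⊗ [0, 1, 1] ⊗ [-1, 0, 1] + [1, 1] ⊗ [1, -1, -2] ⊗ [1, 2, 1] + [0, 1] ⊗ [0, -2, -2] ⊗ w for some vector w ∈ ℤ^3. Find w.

Subtract the known terms from T to get the rank-1 residual R = [0, 1] ⊗ [0, -2, -2] ⊗ w, so R[i,j,k] = a[i]·b[j]·w[k]. Pick indices with nonzero a[1]·b[1] = (1)·(-2) = -2. Only the fibre through (1,1,·) is needed: R[1,1,:] = T[1,1,:] − Σₗ aₗ[1]bₗ[1]cₗ = [-3, -6, 3] − (2)·(1)·[-1, 0, 1] − (1)·(-1)·[1, 2, 1] = [0, -4, 2]. Then w[k] = R[1,1,k] / -2 for each k, giving w = [0, -4, 2] / -2 = [0, 2, -1].

w = [0, 2, -1]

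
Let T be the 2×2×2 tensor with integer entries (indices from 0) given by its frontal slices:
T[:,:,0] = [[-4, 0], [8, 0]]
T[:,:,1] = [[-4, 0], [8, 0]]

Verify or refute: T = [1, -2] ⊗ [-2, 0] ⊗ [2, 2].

Yes

Reconstruct entrywise from the claimed factors. For example, T[1,0,1] = 8 and Σₗ aₗ[1]bₗ[0]cₗ[1] = (-2)·(-2)·(2) = 8; checking all 8 entries, every one matches. The claim holds.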